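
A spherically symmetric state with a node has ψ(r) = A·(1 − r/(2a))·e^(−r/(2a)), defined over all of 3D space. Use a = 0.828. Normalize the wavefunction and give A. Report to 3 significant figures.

Require ∫ |ψ|² 4πr² dr = 1 over the whole domain.
With ∫₀^∞ r^4 e^(−αr) dr = 4!/α^5, ∫|ψ|² 4πr² dr = A²·(8·π·a^3).
Setting this equal to 1 gives A² = 1/(8·π·a^3).
Plugging in a = 0.828 yields A = 0.2647.

A ≈ 0.265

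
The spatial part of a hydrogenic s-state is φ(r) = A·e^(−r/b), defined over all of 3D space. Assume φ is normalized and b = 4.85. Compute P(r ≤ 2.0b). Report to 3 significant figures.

P ≈ 0.762

With dV = 4πr²dr, the probability is ∫|φ|² dV over r ≤ 2.0b.
A² is fixed by ∫₀^∞ 4πr²|φ|² dr = 1, i.e. A² = (π·b^3)^(−1).
In terms of u = r/b (A², 4π and the length scale all cancel between numerator and denominator), P = [∫_{0}^{2.0} u^2·e^(-2·u) du] / [∫_{0}^{∞} u^2·e^(-2·u) du].
With ∫ u^2·e^(-2·u) du = -(2·u^2 + 2·u + 1)·e^(-2·u)/4 + C, the region integral is 1/4 - 13·e^(-4)/4 and the full one is 1/4.
Taking the ratio yields P = 0.7619.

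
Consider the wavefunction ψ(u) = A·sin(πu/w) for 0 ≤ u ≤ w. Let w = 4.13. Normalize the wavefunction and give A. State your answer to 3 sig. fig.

A ≈ 0.696

Require ∫ |ψ|² du = 1 over the whole domain.
With ∫₀^w sin²(nπu/w) du = w/2, carrying out the integral gives A² · w/2.
So A² = (w/2)^(−1).
With w = 4.13: A² = 0.4843 and A = 0.6959.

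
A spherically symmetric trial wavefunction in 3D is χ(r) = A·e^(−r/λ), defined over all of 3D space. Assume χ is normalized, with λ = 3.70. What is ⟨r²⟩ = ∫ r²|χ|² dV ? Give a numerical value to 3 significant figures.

⟨r²⟩ = ∫ r^2 |χ|² 4πr² dr over the full domain.
Since the A² factors cancel between numerator and denominator, ⟨r²⟩ = 3·λ^2.
With λ = 3.70, ⟨r^2⟩ = 41.07.

⟨r^2⟩ ≈ 41.1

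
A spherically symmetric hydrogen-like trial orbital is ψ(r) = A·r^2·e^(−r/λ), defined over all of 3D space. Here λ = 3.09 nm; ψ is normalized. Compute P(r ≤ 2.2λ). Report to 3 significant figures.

P ≈ 0.156

With dV = 4πr²dr, the probability is ∫|ψ|² dV over r ≤ 2.2λ.
A² is fixed by ∫₀^∞ 4πr²|ψ|² dr = 1, i.e. A² = (45·π·λ^7/2)^(−1).
Let u = r/λ; then A², 4π and the length scale all cancel, so P = ∫_{0}^{2.2} u^6·e^(-2·u) du ÷ ∫_{0}^{∞} u^6·e^(-2·u) du.
An antiderivative of u^6·e^(-2·u) is -(4·u^6 + 12·u^5 + 30·u^4 + 60·u^3 + 90·u^2 + 90·u + 45)·e^(-2·u)/8; evaluating from 0 to 2.2 gives ≈ 0.87950, while the full integral is 45/8.
Taking the ratio yields P = 0.1564.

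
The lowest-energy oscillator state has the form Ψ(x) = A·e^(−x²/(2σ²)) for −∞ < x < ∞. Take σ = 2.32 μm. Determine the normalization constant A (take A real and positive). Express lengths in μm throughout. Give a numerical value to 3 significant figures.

A ≈ 0.493 μm^(-1/2)

We need A² ∫|f|² dx = 1, taking the integral from −∞ to ∞.
With ∫_{−∞}^{∞} x^(2m) e^(−αx²) dx = (2m−1)!!·√π / (2^m α^(m+1/2)), carrying out the integral gives A² · √(π)·σ.
Hence A² = 1/[√(π)·σ].
Substituting σ = 2.32 gives A² = 0.2432, so A = 0.4931.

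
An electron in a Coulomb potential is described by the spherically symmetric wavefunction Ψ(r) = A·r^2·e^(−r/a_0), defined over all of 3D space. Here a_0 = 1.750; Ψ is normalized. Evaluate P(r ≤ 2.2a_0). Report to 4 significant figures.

P ≈ 0.1564

With dV = 4πr²dr, the probability is ∫|Ψ|² dV over r ≤ 2.2a_0.
A² is fixed by ∫₀^∞ 4πr²|Ψ|² dr = 1, i.e. A² = (45·π·a_0^7/2)^(−1).
Let u = r/a_0; then A², 4π and the length scale all cancel, so P = ∫_{0}^{2.2} u^6·e^(-2·u) du ÷ ∫_{0}^{∞} u^6·e^(-2·u) du.
An antiderivative of u^6·e^(-2·u) is -(4·u^6 + 12·u^5 + 30·u^4 + 60·u^3 + 90·u^2 + 90·u + 45)·e^(-2·u)/8; evaluating from 0 to 2.2 gives ≈ 0.879496, while the full integral is 45/8.
The region integral divided by the full integral gives P = 0.15635.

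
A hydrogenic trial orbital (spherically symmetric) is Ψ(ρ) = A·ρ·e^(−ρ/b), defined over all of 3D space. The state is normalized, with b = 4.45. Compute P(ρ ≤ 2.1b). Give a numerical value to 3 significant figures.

P ≈ 0.410

With dV = 4πρ²dρ, the probability is ∫|Ψ|² dV over ρ ≤ 2.1b.
A² is fixed by ∫₀^∞ 4πρ²|Ψ|² dρ = 1, i.e. A² = (3·π·b^5)^(−1).
Let u = ρ/b; then A², 4π and the length scale all cancel, so P = ∫_{0}^{2.1} u^4·e^(-2·u) du ÷ ∫_{0}^{∞} u^4·e^(-2·u) du.
An antiderivative of u^4·e^(-2·u) is -(u^4/2 + u^3 + 3·u^2/2 + 3·u/2 + 3/4)·e^(-2·u); evaluating from 0 to 2.1 gives ≈ 0.30763, while the full integral is 3/4.
This evaluates to P = 0.4102.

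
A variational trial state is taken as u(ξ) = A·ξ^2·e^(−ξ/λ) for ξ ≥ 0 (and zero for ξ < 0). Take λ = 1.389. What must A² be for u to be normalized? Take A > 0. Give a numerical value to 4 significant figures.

We need A² ∫|f|² dξ = 1, taking the integral from 0 to ∞.
∫|u|² dξ = A²·(3·λ^5/4).
So A² = (3·λ^5/4)^(−1).
With λ = 1.389: A² = 0.25789 and A = 0.50782.

A^2 ≈ 0.2579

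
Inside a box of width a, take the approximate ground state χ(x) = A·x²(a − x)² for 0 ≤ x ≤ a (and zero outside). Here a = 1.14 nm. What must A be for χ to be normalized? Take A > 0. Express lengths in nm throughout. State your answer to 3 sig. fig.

A ≈ 13.9 nm^(-9/2)

The normalization condition is ∫|χ|² dx = 1 from 0 to a.
Expanding the polynomial and integrating term by term, ∫|χ|² dx = A²·(a^9/630).
Substituting a = 1.14 gives A² = 193.7, so A = 13.92.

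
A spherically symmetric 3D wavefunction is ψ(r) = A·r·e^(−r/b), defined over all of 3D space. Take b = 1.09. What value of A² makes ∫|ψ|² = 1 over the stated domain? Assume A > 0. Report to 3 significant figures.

A^2 ≈ 0.0690

We need A² ∫|f|² 4πr² dr = 1, taking the integral from 0 to ∞.
(Spherical symmetry: dV = 4πr² dr.)
Carrying out the integral gives A² · 3·π·b^5.
Setting this equal to 1 gives A² = 1/(3·π·b^5).
With b = 1.09: A² = 0.06896 and A = 0.2626.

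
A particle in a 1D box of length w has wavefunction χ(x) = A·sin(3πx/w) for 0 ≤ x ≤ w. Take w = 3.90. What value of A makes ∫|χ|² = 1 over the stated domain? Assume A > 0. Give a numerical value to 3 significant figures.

Require ∫ |χ|² dx = 1 over the whole domain.
With ∫₀^w sin²(nπx/w) dx = w/2, ∫|χ|² dx = A²·(w/2).
Hence A² = 1/[w/2].
With w = 3.90: A² = 0.5128 and A = 0.7161.

A ≈ 0.716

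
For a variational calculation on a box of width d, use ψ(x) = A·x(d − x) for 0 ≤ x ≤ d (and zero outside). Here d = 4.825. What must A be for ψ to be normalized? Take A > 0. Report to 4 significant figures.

A ≈ 0.1071

The normalization condition is ∫|ψ|² dx = 1 from 0 to d.
Expanding the polynomial and integrating term by term, ∫|ψ|² dx = A²·(d^5/30).
Hence A² = 1/[d^5/30].
With d = 4.825: A² = 0.011472 and A = 0.10711.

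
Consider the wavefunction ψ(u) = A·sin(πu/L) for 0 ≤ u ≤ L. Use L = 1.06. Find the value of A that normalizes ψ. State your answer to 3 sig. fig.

A ≈ 1.37

Require ∫ |ψ|² du = 1 over the whole domain.
Using sin²θ = (1 − cos 2θ)/2, ∫|ψ|² du = A²·(L/2).
Substituting L = 1.06 gives A² = 1.887, so A = 1.374.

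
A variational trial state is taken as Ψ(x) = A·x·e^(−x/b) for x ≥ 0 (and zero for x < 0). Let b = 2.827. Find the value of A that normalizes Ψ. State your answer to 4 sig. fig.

The normalization condition is ∫|Ψ|² dx = 1 from 0 to ∞.
The integral (without the A² prefactor) comes out to b^3/4.
Substituting b = 2.827 gives A² = 0.17704, so A = 0.42077.

A ≈ 0.4208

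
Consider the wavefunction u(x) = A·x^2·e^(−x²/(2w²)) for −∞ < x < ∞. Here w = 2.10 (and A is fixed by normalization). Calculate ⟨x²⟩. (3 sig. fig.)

By definition ⟨x²⟩ = ∫ x^2 |u(x)|² dx.
With ∫_{−∞}^{∞} x^(2m) e^(−αx²) dx = (2m−1)!!·√π / (2^m α^(m+1/2)), evaluating both integrals, ⟨x²⟩ = 5·w^2/2.
Putting w = 2.10 gives 11.03.

⟨x^2⟩ ≈ 11.0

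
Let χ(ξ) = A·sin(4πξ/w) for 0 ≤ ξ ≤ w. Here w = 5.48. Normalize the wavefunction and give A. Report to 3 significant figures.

We need A² ∫|f|² dξ = 1, taking the integral from 0 to w.
Using sin²θ = (1 − cos 2θ)/2, the integral (without the A² prefactor) comes out to w/2.
Setting this equal to 1 gives A² = 1/(w/2).
Substituting w = 5.48 gives A² = 0.3650, so A = 0.6041.

A ≈ 0.604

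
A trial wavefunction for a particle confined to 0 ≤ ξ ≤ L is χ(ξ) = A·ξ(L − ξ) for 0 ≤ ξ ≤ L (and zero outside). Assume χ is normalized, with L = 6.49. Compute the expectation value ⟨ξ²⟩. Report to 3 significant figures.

⟨ξ²⟩ = ∫ ξ^2 |χ|² dξ over the full domain.
Expanding the polynomial and integrating term by term, evaluating both integrals, ⟨ξ²⟩ = 2·L^2/7.
With L = 6.49, ⟨ξ^2⟩ = 12.03.

⟨ξ^2⟩ ≈ 12.0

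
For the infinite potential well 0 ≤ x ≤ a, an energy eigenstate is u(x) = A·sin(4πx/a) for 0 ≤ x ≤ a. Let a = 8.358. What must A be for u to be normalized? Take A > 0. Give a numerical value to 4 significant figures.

A ≈ 0.4892

The normalization condition is ∫|u|² dx = 1 from 0 to a.
Using sin²θ = (1 − cos 2θ)/2, the integral (without the A² prefactor) comes out to a/2.
Setting this equal to 1 gives A² = 1/(a/2).
Substituting a = 8.358 gives A² = 0.23929, so A = 0.48917.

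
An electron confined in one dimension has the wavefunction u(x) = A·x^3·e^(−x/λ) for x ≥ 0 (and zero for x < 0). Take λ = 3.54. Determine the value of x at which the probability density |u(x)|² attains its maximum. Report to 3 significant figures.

Differentiate |u(x)|² with respect to x and set to zero.
This gives x = 3·λ.
With λ = 3.54, the most probable position is 10.62.

x ≈ 10.6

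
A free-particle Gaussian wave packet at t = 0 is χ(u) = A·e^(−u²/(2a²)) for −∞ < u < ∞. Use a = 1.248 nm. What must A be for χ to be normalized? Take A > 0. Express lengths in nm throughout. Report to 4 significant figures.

A ≈ 0.6724 nm^(-1/2)

The normalization condition is ∫|χ|² du = 1 from −∞ to ∞.
Carrying out the integral gives A² · √(π)·a.
So A² = (√(π)·a)^(−1).
With a = 1.248: A² = 0.45207 and A = 0.67237.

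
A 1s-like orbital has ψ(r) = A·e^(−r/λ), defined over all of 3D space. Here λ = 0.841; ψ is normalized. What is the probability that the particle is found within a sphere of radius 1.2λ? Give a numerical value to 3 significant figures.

P = ∫ |ψ|² 4πr² dr over r ≤ 1.2λ.
Normalization gives A² = 1/(π·λ^3).
In terms of u = r/λ (A², 4π and the length scale all cancel between numerator and denominator), P = [∫_{0}^{1.2} u^2·e^(-2·u) du] / [∫_{0}^{∞} u^2·e^(-2·u) du].
With ∫ u^2·e^(-2·u) du = -(2·u^2 + 2·u + 1)·e^(-2·u)/4 + C, the region integral is 1/4 - 157·e^(-12/5)/100 and the full one is 1/4.
Taking the ratio yields P = 0.4303.

P ≈ 0.430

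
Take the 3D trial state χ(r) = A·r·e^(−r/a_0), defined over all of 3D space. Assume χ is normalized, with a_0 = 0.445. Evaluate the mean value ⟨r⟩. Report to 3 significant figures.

⟨r⟩ ≈ 1.11

⟨r⟩ = ∫ r |χ|² 4πr² dr over the full domain.
With ∫₀^∞ r^5 e^(−αr) dr = 5!/α^6, evaluating both integrals, ⟨r⟩ = 5·a_0/2.
With a_0 = 0.445, ⟨r⟩ = 1.113.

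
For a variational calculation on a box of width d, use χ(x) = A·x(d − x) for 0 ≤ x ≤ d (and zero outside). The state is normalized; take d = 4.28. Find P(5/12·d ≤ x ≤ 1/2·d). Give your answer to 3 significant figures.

P ≈ 0.153

|χ|² is the probability density, so P = ∫_{5/12·d}^{1/2·d} |χ|² dx.
The normalization integral ∫|χ|²dx over the whole domain equals d^5/30·A², and A² cancels in the ratio.
Substituting u = x/d, A² and the length scale cancel in the ratio: P = ∫_{5/12}^{1/2} u^2·(1 - u)^2 du / ∫_{0}^{1} u^2·(1 - u)^2 du.
An antiderivative of u^2·(1 - u)^2 is u^3·(6·u^2 - 15·u + 10)/30; evaluating from 5/12 to 1/2 gives ≈ 0.0051127, while the full integral is 1/30.
This works out to P = 0.1534.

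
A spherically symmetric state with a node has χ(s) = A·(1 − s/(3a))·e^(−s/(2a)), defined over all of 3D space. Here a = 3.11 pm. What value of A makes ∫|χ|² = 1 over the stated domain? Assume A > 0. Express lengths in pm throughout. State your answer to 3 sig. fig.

A ≈ 0.0630 pm^(-3/2)

The normalization condition is ∫|χ|² 4πs² ds = 1 from 0 to ∞.
(Spherical symmetry: dV = 4πs² ds.)
The integral (without the A² prefactor) comes out to 8·π·a^3/3.
Hence A² = 1/[8·π·a^3/3].
Plugging in a = 3.11 yields A = 0.06299.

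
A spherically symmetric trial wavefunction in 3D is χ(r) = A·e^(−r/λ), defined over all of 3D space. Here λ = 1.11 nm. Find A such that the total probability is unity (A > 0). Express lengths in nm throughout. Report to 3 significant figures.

We need A² ∫|f|² 4πr² dr = 1, taking the integral from 0 to ∞.
In 3D with spherical symmetry the volume element is 4πr² dr.
Recall ∫₀^∞ r^m e^(−r/β) dr = m!·β^(m+1), ∫|χ|² 4πr² dr = A²·(π·λ^3).
Hence A² = 1/[π·λ^3].
With λ = 1.11: A² = 0.2327 and A = 0.4824.

A ≈ 0.482 nm^(-3/2)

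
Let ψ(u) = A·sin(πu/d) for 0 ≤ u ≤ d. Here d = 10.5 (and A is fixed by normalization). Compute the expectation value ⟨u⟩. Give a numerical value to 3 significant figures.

The expectation value is the |ψ|²-weighted average of u: ∫ u|ψ|² du.
Using sin²θ = (1 − cos 2θ)/2, evaluating both integrals, ⟨u⟩ = d/2.
Putting d = 10.5 gives 5.250.

⟨u⟩ ≈ 5.25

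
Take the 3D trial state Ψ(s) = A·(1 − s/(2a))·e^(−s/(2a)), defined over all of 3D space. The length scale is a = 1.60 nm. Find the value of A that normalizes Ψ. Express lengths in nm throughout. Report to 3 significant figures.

A ≈ 0.0986 nm^(-3/2)

Normalization requires ∫|Ψ|² 4πs² ds = 1, integrated from 0 to ∞.
With ∫₀^∞ s^4 e^(−αs) ds = 4!/α^5, with Ψ = A·(1 − s/(2a))·e^(−s/(2a)), the integral evaluates to A²·[8·π·a^3].
So A² = (8·π·a^3)^(−1).
With a = 1.60: A² = 0.009714 and A = 0.09856.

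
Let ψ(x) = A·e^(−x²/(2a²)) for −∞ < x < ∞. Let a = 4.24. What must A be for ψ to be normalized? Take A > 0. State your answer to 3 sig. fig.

The normalization condition is ∫|ψ|² dx = 1 from −∞ to ∞.
Differentiating ∫e^(−αx²) dx = √(π/α) under α to get the higher moments, the integral (without the A² prefactor) comes out to √(π)·a.
Plugging in a = 4.24 yields A = 0.3648.

A ≈ 0.365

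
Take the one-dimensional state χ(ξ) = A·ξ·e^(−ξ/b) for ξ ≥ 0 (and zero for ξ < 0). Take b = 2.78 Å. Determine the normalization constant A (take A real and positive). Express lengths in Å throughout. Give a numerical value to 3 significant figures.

The normalization condition is ∫|χ|² dξ = 1 from 0 to ∞.
The integral (without the A² prefactor) comes out to b^3/4.
Hence A² = 1/[b^3/4].
Plugging in b = 2.78 yields A = 0.4315.

A ≈ 0.431 Å^(-3/2)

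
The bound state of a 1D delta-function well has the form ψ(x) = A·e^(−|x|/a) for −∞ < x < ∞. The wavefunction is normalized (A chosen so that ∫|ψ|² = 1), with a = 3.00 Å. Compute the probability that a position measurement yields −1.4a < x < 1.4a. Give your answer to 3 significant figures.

P ≈ 0.939

|ψ|² is the probability density, so P = ∫_{−1.4a}^{1.4a} |ψ|² dx.
The normalization integral ∫|ψ|²dx over the whole domain equals a·A², and A² cancels in the ratio.
By symmetry take twice the x ≥ 0 contribution in numerator and denominator; the 2's cancel. Substituting u = x/a, A² and the length scale cancel in the ratio: P = ∫_{0}^{1.4} e^(-2·u) du / ∫_{0}^{∞} e^(-2·u) du.
An antiderivative of e^(-2·u) is -e^(-2·u)/2; evaluating from 0 to 1.4 gives 1/2 - e^(-14/5)/2, while the full integral is 1/2.
Evaluating gives P = 0.9392.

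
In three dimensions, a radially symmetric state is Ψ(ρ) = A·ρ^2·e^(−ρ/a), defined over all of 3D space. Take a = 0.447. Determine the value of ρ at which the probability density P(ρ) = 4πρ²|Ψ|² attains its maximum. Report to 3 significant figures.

ρ ≈ 1.34

Set d/dρ [P(ρ) = 4πρ²|Ψ|²] = 0 and solve for ρ > 0.
Solving yields ρ = 3·a.
With a = 0.447, the most probable radial distance is 1.341.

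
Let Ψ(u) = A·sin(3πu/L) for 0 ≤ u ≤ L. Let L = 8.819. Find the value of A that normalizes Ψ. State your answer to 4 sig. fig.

Require ∫ |Ψ|² du = 1 over the whole domain.
∫|Ψ|² du = A²·(L/2).
Setting this equal to 1 gives A² = 1/(L/2).
Substituting L = 8.819 gives A² = 0.22678, so A = 0.47622.

A ≈ 0.4762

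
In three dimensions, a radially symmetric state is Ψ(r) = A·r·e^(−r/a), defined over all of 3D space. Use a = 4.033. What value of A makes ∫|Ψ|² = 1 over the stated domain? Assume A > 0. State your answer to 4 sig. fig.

A ≈ 0.009972

Normalization requires ∫|Ψ|² 4πr² dr = 1, integrated from 0 to ∞.
Recall ∫₀^∞ r^m e^(−r/β) dr = m!·β^(m+1), the integral (without the A² prefactor) comes out to 3·π·a^5.
So A² = (3·π·a^5)^(−1).
With a = 4.033: A² = 0.000099446 and A = 0.0099723.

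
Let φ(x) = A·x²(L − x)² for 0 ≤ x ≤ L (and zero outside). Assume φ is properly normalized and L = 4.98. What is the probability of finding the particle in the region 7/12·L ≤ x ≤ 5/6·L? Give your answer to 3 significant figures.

P = ∫_{7/12·L}^{5/6·L} |φ(x)|² dx.
With A² fixed by ∫|φ|² = 1, i.e. A² = (L^9/630)^(−1), substitute and integrate.
Substituting u = x/L, A² and the length scale cancel in the ratio: P = ∫_{7/12}^{5/6} u^4·(1 - u)^4 du / ∫_{0}^{1} u^4·(1 - u)^4 du.
With ∫ u^4·(1 - u)^4 du = u^5·(70·u^4 - 315·u^3 + 540·u^2 - 420·u + 126)/630 + C, the region integral is ≈ 0.00046568 and the full one is 1/630.
Evaluating gives P = 0.2934.

P ≈ 0.293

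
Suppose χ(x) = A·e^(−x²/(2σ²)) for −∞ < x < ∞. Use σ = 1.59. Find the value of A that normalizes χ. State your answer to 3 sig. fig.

A ≈ 0.596

Normalization requires ∫|χ|² dx = 1, integrated from −∞ to ∞.
The integral (without the A² prefactor) comes out to √(π)·σ.
Setting this equal to 1 gives A² = 1/(√(π)·σ).
Substituting σ = 1.59 gives A² = 0.3548, so A = 0.5957.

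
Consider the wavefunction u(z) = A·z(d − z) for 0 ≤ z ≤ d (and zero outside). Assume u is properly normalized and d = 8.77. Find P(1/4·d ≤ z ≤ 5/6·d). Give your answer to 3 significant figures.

P ≈ 0.861

P = ∫_{1/4·d}^{5/6·d} |u(z)|² dz.
Since A² = 1/(d^5/30), this is the region integral divided by the full normalization integral.
In terms of t = z/d (A² and the length scale cancel between numerator and denominator), P = [∫_{1/4}^{5/6} t^2·(1 - t)^2 dt] / [∫_{0}^{1} t^2·(1 - t)^2 dt].
Using ∫ t^2·(1 - t)^2 dt = t^3·(6·t^2 - 15·t + 10)/30, the numerator is ≈ 0.028700 and the denominator is 1/30.
Evaluating gives P = 0.8610.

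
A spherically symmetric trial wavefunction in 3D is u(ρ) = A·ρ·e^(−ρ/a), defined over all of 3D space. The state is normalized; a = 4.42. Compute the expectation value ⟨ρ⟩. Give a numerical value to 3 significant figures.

⟨ρ⟩ ≈ 11.1

The expectation value is the |u|²-weighted average of ρ: ∫ ρ|u|² 4πρ² dρ.
Since the A² factors cancel between numerator and denominator, ⟨ρ⟩ = 5·a/2.
Putting a = 4.42 gives 11.05.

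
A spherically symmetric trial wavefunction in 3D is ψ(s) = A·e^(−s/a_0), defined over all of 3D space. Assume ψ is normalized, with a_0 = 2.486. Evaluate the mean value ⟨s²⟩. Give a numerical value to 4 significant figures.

⟨s^2⟩ ≈ 18.54

⟨s²⟩ = ∫ s^2 |ψ|² 4πs² ds over the full domain.
With ∫₀^∞ s^4 e^(−αs) ds = 4!/α^5, evaluating both integrals, ⟨s²⟩ = 3·a_0^2.
Putting a_0 = 2.486 gives 18.541.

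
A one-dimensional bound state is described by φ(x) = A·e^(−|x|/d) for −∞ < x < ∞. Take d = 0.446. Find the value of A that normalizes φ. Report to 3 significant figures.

We need A² ∫|f|² dx = 1, taking the integral from −∞ to ∞.
∫|φ|² dx = A²·(d).
So A² = (d)^(−1).
With d = 0.446: A² = 2.242 and A = 1.497.

A ≈ 1.50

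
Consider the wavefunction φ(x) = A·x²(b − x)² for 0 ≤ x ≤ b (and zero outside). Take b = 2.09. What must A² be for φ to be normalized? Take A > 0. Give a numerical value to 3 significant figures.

A^2 ≈ 0.828

We need A² ∫|f|² dx = 1, taking the integral from 0 to b.
Expanding the polynomial and integrating term by term, carrying out the integral gives A² · b^9/630.
Hence A² = 1/[b^9/630].
Plugging in b = 2.09 yields A = 0.9099.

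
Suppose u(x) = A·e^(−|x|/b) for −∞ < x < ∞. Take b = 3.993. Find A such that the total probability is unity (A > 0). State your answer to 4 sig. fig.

A ≈ 0.5004

We need A² ∫|f|² dx = 1, taking the integral from −∞ to ∞.
With u = A·e^(−|x|/b), the integral evaluates to A²·[b].
Hence A² = 1/[b].
With b = 3.993: A² = 0.25044 and A = 0.50044.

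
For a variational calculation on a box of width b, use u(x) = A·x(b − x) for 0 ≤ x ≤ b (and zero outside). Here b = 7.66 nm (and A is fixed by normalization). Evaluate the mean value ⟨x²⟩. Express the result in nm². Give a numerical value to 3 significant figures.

The expectation value is the |u|²-weighted average of x^2: ∫ x^2|u|² dx.
Expanding the polynomial and integrating term by term, evaluating both integrals, ⟨x²⟩ = 2·b^2/7.
With b = 7.66, ⟨x^2⟩ = 16.76.

⟨x^2⟩ ≈ 16.8 nm^2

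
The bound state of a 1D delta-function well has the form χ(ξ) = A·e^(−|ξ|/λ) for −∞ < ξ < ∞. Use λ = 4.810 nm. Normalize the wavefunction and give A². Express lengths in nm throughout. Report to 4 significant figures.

A^2 ≈ 0.2079 nm^(-1)

Normalization requires ∫|χ|² dξ = 1, integrated from −∞ to ∞.
With ∫₀^∞ ξ^0 e^(−αξ) dξ = 0!/α^1, the integral (without the A² prefactor) comes out to λ.
So A² = (λ)^(−1).
Plugging in λ = 4.810 yields A = 0.45596.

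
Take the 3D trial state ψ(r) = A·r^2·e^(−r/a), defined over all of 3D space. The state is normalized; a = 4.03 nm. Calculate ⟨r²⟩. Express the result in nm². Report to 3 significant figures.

⟨r^2⟩ ≈ 227 nm^2

The expectation value is the |ψ|²-weighted average of r^2: ∫ r^2|ψ|² 4πr² dr.
Using ∫₀^∞ rⁿ e^(−αr) dr = n!/αⁿ⁺¹, the ratio of the moment integral to the normalization integral gives ⟨r²⟩ = 14·a^2.
With a = 4.03, ⟨r^2⟩ = 227.4.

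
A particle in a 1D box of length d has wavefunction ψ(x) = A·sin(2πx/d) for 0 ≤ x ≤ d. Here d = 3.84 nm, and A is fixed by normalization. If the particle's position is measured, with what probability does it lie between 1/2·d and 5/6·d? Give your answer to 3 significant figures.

P ≈ 0.402

P = ∫_{1/2·d}^{5/6·d} |ψ(x)|² dx.
Since A² = 1/(d/2), this is the region integral divided by the full normalization integral.
In terms of u = x/d (A² and the length scale cancel between numerator and denominator), P = [∫_{1/2}^{5/6} sin(2·π·u)^2 du] / [∫_{0}^{1} sin(2·π·u)^2 du].
An antiderivative of sin(2·π·u)^2 is u/2 - sin(4·π·u)/(8·π); evaluating from 1/2 to 5/6 gives √(3)/(16·π) + 1/6, while the full integral is 1/2.
Evaluating gives P = (√(3)/8 + π/3)/π.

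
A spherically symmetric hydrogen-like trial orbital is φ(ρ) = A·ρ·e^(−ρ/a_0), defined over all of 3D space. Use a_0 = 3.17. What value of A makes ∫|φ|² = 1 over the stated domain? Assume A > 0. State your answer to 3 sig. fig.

Normalization requires ∫|φ|² 4πρ² dρ = 1, integrated from 0 to ∞.
In 3D with spherical symmetry the volume element is 4πρ² dρ.
Using ∫₀^∞ ρⁿ e^(−αρ) dρ = n!/αⁿ⁺¹, carrying out the integral gives A² · 3·π·a_0^5.
So A² = (3·π·a_0^5)^(−1).
With a_0 = 3.17: A² = 0.0003315 and A = 0.01821.

A ≈ 0.0182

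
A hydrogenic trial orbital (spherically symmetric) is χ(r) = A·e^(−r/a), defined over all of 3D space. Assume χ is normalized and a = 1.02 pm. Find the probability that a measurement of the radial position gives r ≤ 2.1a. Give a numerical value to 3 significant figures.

With dV = 4πr²dr, the probability is ∫|χ|² dV over r ≤ 2.1a.
Normalization gives A² = 1/(π·a^3).
Let u = r/a; then A², 4π and the length scale all cancel, so P = ∫_{0}^{2.1} u^2·e^(-2·u) du ÷ ∫_{0}^{∞} u^2·e^(-2·u) du.
With ∫ u^2·e^(-2·u) du = -(2·u^2 + 2·u + 1)·e^(-2·u)/4 + C, the region integral is 1/4 - 701·e^(-21/5)/200 and the full one is 1/4.
The region integral divided by the full integral gives P = 0.7898.

P ≈ 0.790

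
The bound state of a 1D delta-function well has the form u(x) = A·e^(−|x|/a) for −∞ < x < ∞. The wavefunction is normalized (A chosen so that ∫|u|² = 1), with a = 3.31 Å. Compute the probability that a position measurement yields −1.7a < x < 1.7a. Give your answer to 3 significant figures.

P ≈ 0.967

|u|² is the probability density, so P = ∫_{−1.7a}^{1.7a} |u|² dx.
The normalization integral ∫|u|²dx over the whole domain equals a·A², and A² cancels in the ratio.
By symmetry take twice the x ≥ 0 contribution in numerator and denominator; the 2's cancel. Substituting t = x/a, A² and the length scale cancel in the ratio: P = ∫_{0}^{1.7} e^(-2·t) dt / ∫_{0}^{∞} e^(-2·t) dt.
Using ∫ e^(-2·t) dt = -e^(-2·t)/2, the numerator is 1/2 - e^(-17/5)/2 and the denominator is 1/2.
The result is P = 0.9666.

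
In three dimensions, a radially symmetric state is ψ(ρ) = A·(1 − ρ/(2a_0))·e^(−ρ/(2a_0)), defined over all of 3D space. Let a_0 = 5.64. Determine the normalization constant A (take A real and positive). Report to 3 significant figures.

A ≈ 0.0149

We need A² ∫|f|² 4πρ² dρ = 1, taking the integral from 0 to ∞.
(Spherical symmetry: dV = 4πρ² dρ.)
The integral (without the A² prefactor) comes out to 8·π·a_0^3.
Setting this equal to 1 gives A² = 1/(8·π·a_0^3).
Plugging in a_0 = 5.64 yields A = 0.01489.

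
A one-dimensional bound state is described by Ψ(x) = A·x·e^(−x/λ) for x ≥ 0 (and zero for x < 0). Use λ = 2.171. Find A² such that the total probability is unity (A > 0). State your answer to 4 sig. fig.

Normalization requires ∫|Ψ|² dx = 1, integrated from 0 to ∞.
With ∫₀^∞ x^2 e^(−αx) dx = 2!/α^3, the integral (without the A² prefactor) comes out to λ^3/4.
Substituting λ = 2.171 gives A² = 0.39091, so A = 0.62523.

A^2 ≈ 0.3909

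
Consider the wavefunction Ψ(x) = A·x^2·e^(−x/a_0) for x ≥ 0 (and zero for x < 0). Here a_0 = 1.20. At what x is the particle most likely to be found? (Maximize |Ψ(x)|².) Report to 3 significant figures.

Differentiate |Ψ(x)|² with respect to x and set to zero.
This gives x = 2·a_0.
With a_0 = 1.20, the most probable position is 2.400.

x ≈ 2.40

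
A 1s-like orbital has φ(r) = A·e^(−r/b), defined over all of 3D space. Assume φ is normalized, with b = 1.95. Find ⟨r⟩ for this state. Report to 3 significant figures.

⟨r⟩ ≈ 2.93

⟨r⟩ = ∫ r |φ|² 4πr² dr over the full domain.
With ∫₀^∞ r^3 e^(−αr) dr = 3!/α^4, the ratio of the moment integral to the normalization integral gives ⟨r⟩ = 3·b/2.
Putting b = 1.95 gives 2.925.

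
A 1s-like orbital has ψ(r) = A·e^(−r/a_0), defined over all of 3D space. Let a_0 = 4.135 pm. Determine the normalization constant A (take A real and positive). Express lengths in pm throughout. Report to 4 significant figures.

A ≈ 0.06710 pm^(-3/2)

Require ∫ |ψ|² 4πr² dr = 1 over the whole domain.
(Spherical symmetry: dV = 4πr² dr.)
∫|ψ|² 4πr² dr = A²·(π·a_0^3).
Setting this equal to 1 gives A² = 1/(π·a_0^3).
Plugging in a_0 = 4.135 yields A = 0.067098.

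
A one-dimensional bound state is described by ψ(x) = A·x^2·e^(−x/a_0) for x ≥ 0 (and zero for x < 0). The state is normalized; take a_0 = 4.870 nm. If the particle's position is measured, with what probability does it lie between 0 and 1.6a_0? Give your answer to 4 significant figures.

|ψ|² is the probability density, so P = ∫_{0}^{1.6a_0} |ψ|² dx.
With A² fixed by ∫|ψ|² = 1, i.e. A² = (3·a_0^5/4)^(−1), substitute and integrate.
Let u = x/a_0; then A² and the length scale cancel, so P = ∫_{0}^{1.6} u^4·e^(-2·u) du ÷ ∫_{0}^{∞} u^4·e^(-2·u) du.
Using ∫ u^4·e^(-2·u) du = -(u^4/2 + u^3 + 3·u^2/2 + 3·u/2 + 3/4)·e^(-2·u), the numerator is ≈ 0.164541 and the denominator is 3/4.
Taking the ratio, P = 0.21939.

P ≈ 0.2194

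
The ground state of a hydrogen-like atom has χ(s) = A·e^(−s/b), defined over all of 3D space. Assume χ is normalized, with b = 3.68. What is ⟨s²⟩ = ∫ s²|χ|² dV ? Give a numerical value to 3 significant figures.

⟨s^2⟩ ≈ 40.6

⟨s²⟩ = ∫ s^2 |χ|² 4πs² ds over the full domain.
Evaluating both integrals, ⟨s²⟩ = 3·b^2.
With b = 3.68, ⟨s^2⟩ = 40.63.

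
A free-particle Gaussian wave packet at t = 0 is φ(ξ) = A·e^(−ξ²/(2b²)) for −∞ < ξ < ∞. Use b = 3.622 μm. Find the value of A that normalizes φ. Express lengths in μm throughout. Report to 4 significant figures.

A ≈ 0.3947 μm^(-1/2)

Require ∫ |φ|² dξ = 1 over the whole domain.
Differentiating ∫e^(−αξ²) dξ = √(π/α) under α to get the higher moments, the integral (without the A² prefactor) comes out to √(π)·b.
With b = 3.622: A² = 0.15577 and A = 0.39467.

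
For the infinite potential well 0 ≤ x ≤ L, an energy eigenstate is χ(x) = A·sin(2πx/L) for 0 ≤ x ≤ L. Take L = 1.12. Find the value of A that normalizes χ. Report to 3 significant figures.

Require ∫ |χ|² dx = 1 over the whole domain.
With ∫₀^L sin²(nπx/L) dx = L/2, carrying out the integral gives A² · L/2.
So A² = (L/2)^(−1).
Plugging in L = 1.12 yields A = 1.336.

A ≈ 1.34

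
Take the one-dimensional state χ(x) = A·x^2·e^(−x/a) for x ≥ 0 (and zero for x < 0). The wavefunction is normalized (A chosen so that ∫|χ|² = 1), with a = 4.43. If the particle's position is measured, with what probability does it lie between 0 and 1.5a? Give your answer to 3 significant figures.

The probability is P = ∫ |χ|² dx over [0, 1.5a].
The normalization integral ∫|χ|²dx over the whole domain equals 3·a^5/4·A², and A² cancels in the ratio.
In terms of u = x/a (A² and the length scale cancel between numerator and denominator), P = [∫_{0}^{1.5} u^4·e^(-2·u) du] / [∫_{0}^{∞} u^4·e^(-2·u) du].
Using ∫ u^4·e^(-2·u) du = -(u^4/2 + u^3 + 3·u^2/2 + 3·u/2 + 3/4)·e^(-2·u), the numerator is 3/4 - 393·e^(-3)/32 and the denominator is 3/4.
The result is P = 0.1847.

P ≈ 0.185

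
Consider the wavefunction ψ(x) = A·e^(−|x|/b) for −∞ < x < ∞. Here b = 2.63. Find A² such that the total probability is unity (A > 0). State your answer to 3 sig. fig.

The normalization condition is ∫|ψ|² dx = 1 from −∞ to ∞.
∫|ψ|² dx = A²·(b).
Setting this equal to 1 gives A² = 1/(b).
Plugging in b = 2.63 yields A = 0.6166.

A^2 ≈ 0.380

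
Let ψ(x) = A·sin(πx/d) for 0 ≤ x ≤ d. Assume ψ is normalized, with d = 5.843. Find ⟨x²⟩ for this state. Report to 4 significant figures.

⟨x^2⟩ ≈ 9.651

The expectation value is the |ψ|²-weighted average of x^2: ∫ x^2|ψ|² dx.
With ∫₀^d sin²(nπx/d) dx = d/2, evaluating both integrals, ⟨x²⟩ = -d^2/(2·π^2) + d^2/3.
Putting d = 5.843 gives 9.6506.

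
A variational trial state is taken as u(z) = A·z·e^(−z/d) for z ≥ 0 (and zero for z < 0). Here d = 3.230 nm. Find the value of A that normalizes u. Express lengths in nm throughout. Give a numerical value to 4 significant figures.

Normalization requires ∫|u|² dz = 1, integrated from 0 to ∞.
Recall ∫₀^∞ z^m e^(−z/β) dz = m!·β^(m+1), with u = A·z·e^(−z/d), the integral evaluates to A²·[d^3/4].
Setting this equal to 1 gives A² = 1/(d^3/4).
With d = 3.230: A² = 0.11870 and A = 0.34453.

A ≈ 0.3445 nm^(-3/2)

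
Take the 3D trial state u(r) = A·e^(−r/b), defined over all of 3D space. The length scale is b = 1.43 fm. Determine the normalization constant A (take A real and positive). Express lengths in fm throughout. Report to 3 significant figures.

A ≈ 0.330 fm^(-3/2)

We need A² ∫|f|² 4πr² dr = 1, taking the integral from 0 to ∞.
In 3D with spherical symmetry the volume element is 4πr² dr.
Using ∫₀^∞ rⁿ e^(−αr) dr = n!/αⁿ⁺¹, ∫|u|² 4πr² dr = A²·(π·b^3).
Setting this equal to 1 gives A² = 1/(π·b^3).
Plugging in b = 1.43 yields A = 0.3299.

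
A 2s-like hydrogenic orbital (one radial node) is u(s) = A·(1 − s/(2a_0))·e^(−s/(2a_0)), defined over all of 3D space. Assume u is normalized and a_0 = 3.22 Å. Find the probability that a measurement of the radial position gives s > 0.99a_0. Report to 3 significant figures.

P = ∫ |u|² 4πs² ds over s > 0.99a_0.
Normalization gives A² = 1/(8·π·a_0^3).
In terms of t = s/a_0 (A², 4π and the length scale all cancel between numerator and denominator), P = [∫_{0.99}^{∞} t^2·(1 - t/2)^2·e^(-t) dt] / [∫_{0}^{∞} t^2·(1 - t/2)^2·e^(-t) dt].
With ∫ t^2·(1 - t/2)^2·e^(-t) dt = -(t^4/4 + t^2 + 2·t + 2)·e^(-t) + C, the region integral is ≈ 1.9323 and the full one is 2.
Taking the ratio yields P = 0.9661.

P ≈ 0.966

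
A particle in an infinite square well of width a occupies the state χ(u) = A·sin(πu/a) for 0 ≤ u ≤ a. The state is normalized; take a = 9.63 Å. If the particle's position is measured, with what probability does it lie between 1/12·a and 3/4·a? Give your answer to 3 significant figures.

P ≈ 0.905

|χ|² is the probability density, so P = ∫_{1/12·a}^{3/4·a} |χ|² du.
With A² fixed by ∫|χ|² = 1, i.e. A² = (a/2)^(−1), substitute and integrate.
Let t = u/a; then A² and the length scale cancel, so P = ∫_{1/12}^{3/4} sin(π·t)^2 dt ÷ ∫_{0}^{1} sin(π·t)^2 dt.
An antiderivative of sin(π·t)^2 is t/2 - sin(2·π·t)/(4·π); evaluating from 1/12 to 3/4 gives 3/(8·π) + 1/3, while the full integral is 1/2.
The result is P = (9 + 8·π)/(12·π).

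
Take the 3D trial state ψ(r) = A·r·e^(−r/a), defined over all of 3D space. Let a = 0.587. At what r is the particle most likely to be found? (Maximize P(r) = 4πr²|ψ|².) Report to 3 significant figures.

r ≈ 1.17

The maximum of P(r) = 4πr²|ψ|² occurs where its derivative vanishes.
Solving yields r = 2·a.
With a = 0.587, the most probable radial distance is 1.174.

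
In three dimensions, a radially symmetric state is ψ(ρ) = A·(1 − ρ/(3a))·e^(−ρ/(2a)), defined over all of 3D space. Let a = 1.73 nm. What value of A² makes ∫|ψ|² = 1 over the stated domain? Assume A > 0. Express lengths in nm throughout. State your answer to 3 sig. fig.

A^2 ≈ 0.0231 nm^(-3)

We need A² ∫|f|² 4πρ² dρ = 1, taking the integral from 0 to ∞.
The angular integral contributes 4π, leaving ∫₀^∞ ρ²|ψ|² dρ.
With ψ = A·(1 − ρ/(3a))·e^(−ρ/(2a)), the integral evaluates to A²·[8·π·a^3/3].
Substituting a = 1.73 gives A² = 0.02305, so A = 0.1518.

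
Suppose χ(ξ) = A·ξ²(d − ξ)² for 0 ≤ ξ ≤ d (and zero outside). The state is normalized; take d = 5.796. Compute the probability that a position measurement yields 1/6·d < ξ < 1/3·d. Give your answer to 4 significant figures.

P = ∫_{1/6·d}^{1/3·d} |χ(ξ)|² dξ.
Since A² = 1/(d^9/630), this is the region integral divided by the full normalization integral.
Let u = ξ/d; then A² and the length scale cancel, so P = ∫_{1/6}^{1/3} u^4·(1 - u)^4 du ÷ ∫_{0}^{1} u^4·(1 - u)^4 du.
Using ∫ u^4·(1 - u)^4 du = u^5·(70·u^4 - 315·u^3 + 540·u^2 - 420·u + 126)/630, the numerator is ≈ 0.000215708 and the denominator is 1/630.
The result is P = 0.13590.

P ≈ 0.1359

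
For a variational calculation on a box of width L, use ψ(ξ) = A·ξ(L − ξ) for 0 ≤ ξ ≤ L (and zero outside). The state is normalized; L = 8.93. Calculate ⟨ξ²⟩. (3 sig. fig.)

⟨ξ²⟩ = ∫ ξ^2 |ψ|² dξ over the full domain.
Expanding the polynomial and integrating term by term, evaluating both integrals, ⟨ξ²⟩ = 2·L^2/7.
Putting L = 8.93 gives 22.78.

⟨ξ^2⟩ ≈ 22.8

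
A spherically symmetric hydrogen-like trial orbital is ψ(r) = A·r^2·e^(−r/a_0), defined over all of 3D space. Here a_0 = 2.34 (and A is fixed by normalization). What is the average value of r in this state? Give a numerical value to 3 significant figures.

⟨r⟩ = ∫ r |ψ|² 4πr² dr over the full domain.
Using ∫₀^∞ rⁿ e^(−αr) dr = n!/αⁿ⁺¹, since the A² factors cancel between numerator and denominator, ⟨r⟩ = 7·a_0/2.
Putting a_0 = 2.34 gives 8.190.

⟨r⟩ ≈ 8.19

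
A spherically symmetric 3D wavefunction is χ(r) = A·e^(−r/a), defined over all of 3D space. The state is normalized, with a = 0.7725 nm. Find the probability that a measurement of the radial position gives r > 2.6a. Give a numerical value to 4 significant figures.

P = ∫ |χ|² 4πr² dr over r > 2.6a.
Normalization gives A² = 1/(π·a^3).
Let u = r/a; then A², 4π and the length scale all cancel, so P = ∫_{2.6}^{∞} u^2·e^(-2·u) du ÷ ∫_{0}^{∞} u^2·e^(-2·u) du.
An antiderivative of u^2·e^(-2·u) is -(2·u^2 + 2·u + 1)·e^(-2·u)/4; evaluating from 2.6 to ∞ gives 493·e^(-26/5)/100, while the full integral is 1/4.
Taking the ratio yields P = 0.10879.

P ≈ 0.1088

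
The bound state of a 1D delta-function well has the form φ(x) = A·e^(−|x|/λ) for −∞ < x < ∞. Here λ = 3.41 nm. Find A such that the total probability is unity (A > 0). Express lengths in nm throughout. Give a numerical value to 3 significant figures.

The normalization condition is ∫|φ|² dx = 1 from −∞ to ∞.
Carrying out the integral gives A² · λ.
Setting this equal to 1 gives A² = 1/(λ).
Plugging in λ = 3.41 yields A = 0.5415.

A ≈ 0.542 nm^(-1/2)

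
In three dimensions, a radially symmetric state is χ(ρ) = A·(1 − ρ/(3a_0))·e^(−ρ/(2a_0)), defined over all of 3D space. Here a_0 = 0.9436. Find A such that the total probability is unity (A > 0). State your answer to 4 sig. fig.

Require ∫ |χ|² 4πρ² dρ = 1 over the whole domain.
(Spherical symmetry: dV = 4πρ² dρ.)
With χ = A·(1 − ρ/(3a_0))·e^(−ρ/(2a_0)), the integral evaluates to A²·[8·π·a_0^3/3].
Hence A² = 1/[8·π·a_0^3/3].
With a_0 = 0.9436: A² = 0.14207 and A = 0.37693.

A ≈ 0.3769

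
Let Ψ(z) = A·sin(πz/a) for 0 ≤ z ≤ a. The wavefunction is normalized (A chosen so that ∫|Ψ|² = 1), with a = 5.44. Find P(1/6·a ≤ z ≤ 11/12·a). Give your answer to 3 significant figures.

P ≈ 0.967

The probability is P = ∫ |Ψ|² dz over [1/6·a, 11/12·a].
The normalization integral ∫|Ψ|²dz over the whole domain equals a/2·A², and A² cancels in the ratio.
Substituting u = z/a, A² and the length scale cancel in the ratio: P = ∫_{1/6}^{11/12} sin(π·u)^2 du / ∫_{0}^{1} sin(π·u)^2 du.
An antiderivative of sin(π·u)^2 is u/2 - sin(2·π·u)/(4·π); evaluating from 1/6 to 11/12 gives 1/(8·π) + √(3)/(8·π) + 3/8, while the full integral is 1/2.
Taking the ratio, P = (1 + √(3) + 3·π)/(4·π).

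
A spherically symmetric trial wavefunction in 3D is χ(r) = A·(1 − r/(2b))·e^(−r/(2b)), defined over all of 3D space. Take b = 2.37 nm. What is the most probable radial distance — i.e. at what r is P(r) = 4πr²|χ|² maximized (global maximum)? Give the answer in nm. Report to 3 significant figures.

r ≈ 12.4 nm

Set d/dr [P(r) = 4πr²|χ|²] = 0 and solve for r > 0.
This gives r = b·(√(5) + 3).
With b = 2.37, the most probable radial distance is 12.41 nm.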